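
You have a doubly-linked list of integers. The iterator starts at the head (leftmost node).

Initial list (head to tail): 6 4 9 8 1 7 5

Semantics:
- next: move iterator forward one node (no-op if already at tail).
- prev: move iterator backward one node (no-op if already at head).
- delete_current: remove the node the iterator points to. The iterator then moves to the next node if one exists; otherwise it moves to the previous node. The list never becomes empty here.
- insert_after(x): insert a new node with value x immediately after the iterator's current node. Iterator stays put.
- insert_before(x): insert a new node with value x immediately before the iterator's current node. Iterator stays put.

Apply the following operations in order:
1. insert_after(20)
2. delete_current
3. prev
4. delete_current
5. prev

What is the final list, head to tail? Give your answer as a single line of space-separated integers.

Answer: 4 9 8 1 7 5

Derivation:
After 1 (insert_after(20)): list=[6, 20, 4, 9, 8, 1, 7, 5] cursor@6
After 2 (delete_current): list=[20, 4, 9, 8, 1, 7, 5] cursor@20
After 3 (prev): list=[20, 4, 9, 8, 1, 7, 5] cursor@20
After 4 (delete_current): list=[4, 9, 8, 1, 7, 5] cursor@4
After 5 (prev): list=[4, 9, 8, 1, 7, 5] cursor@4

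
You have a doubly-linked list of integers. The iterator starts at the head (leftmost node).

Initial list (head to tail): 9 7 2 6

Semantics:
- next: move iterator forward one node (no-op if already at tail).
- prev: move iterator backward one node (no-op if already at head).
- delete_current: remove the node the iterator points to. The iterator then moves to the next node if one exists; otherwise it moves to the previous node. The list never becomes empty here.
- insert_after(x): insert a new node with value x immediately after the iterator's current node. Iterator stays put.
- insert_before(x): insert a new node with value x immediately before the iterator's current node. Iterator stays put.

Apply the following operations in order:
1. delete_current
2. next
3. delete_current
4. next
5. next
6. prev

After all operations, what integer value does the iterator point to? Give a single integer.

After 1 (delete_current): list=[7, 2, 6] cursor@7
After 2 (next): list=[7, 2, 6] cursor@2
After 3 (delete_current): list=[7, 6] cursor@6
After 4 (next): list=[7, 6] cursor@6
After 5 (next): list=[7, 6] cursor@6
After 6 (prev): list=[7, 6] cursor@7

Answer: 7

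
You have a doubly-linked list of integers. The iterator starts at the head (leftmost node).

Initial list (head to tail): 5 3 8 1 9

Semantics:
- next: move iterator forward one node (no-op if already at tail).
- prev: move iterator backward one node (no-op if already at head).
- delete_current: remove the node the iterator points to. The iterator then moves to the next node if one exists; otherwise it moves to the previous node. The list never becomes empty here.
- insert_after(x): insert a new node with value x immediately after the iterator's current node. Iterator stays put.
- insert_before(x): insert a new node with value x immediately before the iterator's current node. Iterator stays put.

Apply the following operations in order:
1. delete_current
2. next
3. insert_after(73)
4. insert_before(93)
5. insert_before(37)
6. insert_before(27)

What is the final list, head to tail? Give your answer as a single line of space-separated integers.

Answer: 3 93 37 27 8 73 1 9

Derivation:
After 1 (delete_current): list=[3, 8, 1, 9] cursor@3
After 2 (next): list=[3, 8, 1, 9] cursor@8
After 3 (insert_after(73)): list=[3, 8, 73, 1, 9] cursor@8
After 4 (insert_before(93)): list=[3, 93, 8, 73, 1, 9] cursor@8
After 5 (insert_before(37)): list=[3, 93, 37, 8, 73, 1, 9] cursor@8
After 6 (insert_before(27)): list=[3, 93, 37, 27, 8, 73, 1, 9] cursor@8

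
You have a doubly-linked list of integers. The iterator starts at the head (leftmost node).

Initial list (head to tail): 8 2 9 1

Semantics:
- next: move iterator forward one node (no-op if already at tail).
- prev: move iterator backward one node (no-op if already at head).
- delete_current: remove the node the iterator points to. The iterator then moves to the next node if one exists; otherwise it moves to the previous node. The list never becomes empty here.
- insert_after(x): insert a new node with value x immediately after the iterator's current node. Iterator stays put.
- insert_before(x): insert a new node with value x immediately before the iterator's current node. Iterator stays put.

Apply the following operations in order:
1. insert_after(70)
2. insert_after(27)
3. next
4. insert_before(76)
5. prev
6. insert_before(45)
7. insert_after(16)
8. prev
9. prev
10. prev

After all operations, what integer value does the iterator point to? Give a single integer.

After 1 (insert_after(70)): list=[8, 70, 2, 9, 1] cursor@8
After 2 (insert_after(27)): list=[8, 27, 70, 2, 9, 1] cursor@8
After 3 (next): list=[8, 27, 70, 2, 9, 1] cursor@27
After 4 (insert_before(76)): list=[8, 76, 27, 70, 2, 9, 1] cursor@27
After 5 (prev): list=[8, 76, 27, 70, 2, 9, 1] cursor@76
After 6 (insert_before(45)): list=[8, 45, 76, 27, 70, 2, 9, 1] cursor@76
After 7 (insert_after(16)): list=[8, 45, 76, 16, 27, 70, 2, 9, 1] cursor@76
After 8 (prev): list=[8, 45, 76, 16, 27, 70, 2, 9, 1] cursor@45
After 9 (prev): list=[8, 45, 76, 16, 27, 70, 2, 9, 1] cursor@8
After 10 (prev): list=[8, 45, 76, 16, 27, 70, 2, 9, 1] cursor@8

Answer: 8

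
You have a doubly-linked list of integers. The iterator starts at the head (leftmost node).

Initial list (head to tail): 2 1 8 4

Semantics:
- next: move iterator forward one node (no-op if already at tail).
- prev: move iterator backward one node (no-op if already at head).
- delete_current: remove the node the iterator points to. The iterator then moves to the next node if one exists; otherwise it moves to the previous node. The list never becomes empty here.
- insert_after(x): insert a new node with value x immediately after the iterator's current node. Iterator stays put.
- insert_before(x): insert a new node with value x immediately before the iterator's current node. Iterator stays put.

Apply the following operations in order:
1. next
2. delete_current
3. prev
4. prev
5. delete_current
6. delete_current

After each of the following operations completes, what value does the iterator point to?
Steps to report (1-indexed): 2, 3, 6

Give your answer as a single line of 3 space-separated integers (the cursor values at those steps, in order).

After 1 (next): list=[2, 1, 8, 4] cursor@1
After 2 (delete_current): list=[2, 8, 4] cursor@8
After 3 (prev): list=[2, 8, 4] cursor@2
After 4 (prev): list=[2, 8, 4] cursor@2
After 5 (delete_current): list=[8, 4] cursor@8
After 6 (delete_current): list=[4] cursor@4

Answer: 8 2 4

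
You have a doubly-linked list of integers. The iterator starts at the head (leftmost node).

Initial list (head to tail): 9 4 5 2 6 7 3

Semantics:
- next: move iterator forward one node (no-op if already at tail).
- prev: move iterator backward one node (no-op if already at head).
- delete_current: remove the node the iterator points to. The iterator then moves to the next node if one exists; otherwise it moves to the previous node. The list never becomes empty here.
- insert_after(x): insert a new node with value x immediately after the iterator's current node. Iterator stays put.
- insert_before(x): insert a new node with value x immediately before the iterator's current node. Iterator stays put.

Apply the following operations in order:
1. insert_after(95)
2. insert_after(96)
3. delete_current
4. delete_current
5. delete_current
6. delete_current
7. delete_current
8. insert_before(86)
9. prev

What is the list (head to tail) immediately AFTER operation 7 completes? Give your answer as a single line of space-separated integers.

Answer: 2 6 7 3

Derivation:
After 1 (insert_after(95)): list=[9, 95, 4, 5, 2, 6, 7, 3] cursor@9
After 2 (insert_after(96)): list=[9, 96, 95, 4, 5, 2, 6, 7, 3] cursor@9
After 3 (delete_current): list=[96, 95, 4, 5, 2, 6, 7, 3] cursor@96
After 4 (delete_current): list=[95, 4, 5, 2, 6, 7, 3] cursor@95
After 5 (delete_current): list=[4, 5, 2, 6, 7, 3] cursor@4
After 6 (delete_current): list=[5, 2, 6, 7, 3] cursor@5
After 7 (delete_current): list=[2, 6, 7, 3] cursor@2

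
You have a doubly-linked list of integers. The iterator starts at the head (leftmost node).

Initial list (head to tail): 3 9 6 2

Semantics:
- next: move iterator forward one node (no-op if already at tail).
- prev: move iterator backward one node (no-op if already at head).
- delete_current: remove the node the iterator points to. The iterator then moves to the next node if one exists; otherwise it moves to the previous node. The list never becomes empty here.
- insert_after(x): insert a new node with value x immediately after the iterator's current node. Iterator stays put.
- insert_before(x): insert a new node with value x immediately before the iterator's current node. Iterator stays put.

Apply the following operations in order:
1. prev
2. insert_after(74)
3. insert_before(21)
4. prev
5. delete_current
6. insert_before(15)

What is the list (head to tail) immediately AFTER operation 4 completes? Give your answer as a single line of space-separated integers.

After 1 (prev): list=[3, 9, 6, 2] cursor@3
After 2 (insert_after(74)): list=[3, 74, 9, 6, 2] cursor@3
After 3 (insert_before(21)): list=[21, 3, 74, 9, 6, 2] cursor@3
After 4 (prev): list=[21, 3, 74, 9, 6, 2] cursor@21

Answer: 21 3 74 9 6 2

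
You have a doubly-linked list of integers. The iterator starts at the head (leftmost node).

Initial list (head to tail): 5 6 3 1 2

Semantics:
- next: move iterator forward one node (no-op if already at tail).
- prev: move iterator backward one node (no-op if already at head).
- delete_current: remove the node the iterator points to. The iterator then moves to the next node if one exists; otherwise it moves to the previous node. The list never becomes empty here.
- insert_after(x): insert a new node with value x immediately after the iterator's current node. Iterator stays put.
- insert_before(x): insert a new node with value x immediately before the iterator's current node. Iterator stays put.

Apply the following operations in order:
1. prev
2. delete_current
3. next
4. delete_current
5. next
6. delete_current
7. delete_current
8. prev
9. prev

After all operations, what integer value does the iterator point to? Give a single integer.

After 1 (prev): list=[5, 6, 3, 1, 2] cursor@5
After 2 (delete_current): list=[6, 3, 1, 2] cursor@6
After 3 (next): list=[6, 3, 1, 2] cursor@3
After 4 (delete_current): list=[6, 1, 2] cursor@1
After 5 (next): list=[6, 1, 2] cursor@2
After 6 (delete_current): list=[6, 1] cursor@1
After 7 (delete_current): list=[6] cursor@6
After 8 (prev): list=[6] cursor@6
After 9 (prev): list=[6] cursor@6

Answer: 6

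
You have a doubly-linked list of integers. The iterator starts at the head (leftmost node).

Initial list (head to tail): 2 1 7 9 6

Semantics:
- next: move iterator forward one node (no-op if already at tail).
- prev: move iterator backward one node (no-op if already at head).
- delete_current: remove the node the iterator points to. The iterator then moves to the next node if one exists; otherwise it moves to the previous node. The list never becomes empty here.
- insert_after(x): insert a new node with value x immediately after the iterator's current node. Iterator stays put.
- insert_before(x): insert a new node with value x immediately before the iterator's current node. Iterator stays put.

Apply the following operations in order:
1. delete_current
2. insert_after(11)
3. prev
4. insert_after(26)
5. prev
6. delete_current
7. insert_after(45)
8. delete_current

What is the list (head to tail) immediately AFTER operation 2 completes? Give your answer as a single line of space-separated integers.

After 1 (delete_current): list=[1, 7, 9, 6] cursor@1
After 2 (insert_after(11)): list=[1, 11, 7, 9, 6] cursor@1

Answer: 1 11 7 9 6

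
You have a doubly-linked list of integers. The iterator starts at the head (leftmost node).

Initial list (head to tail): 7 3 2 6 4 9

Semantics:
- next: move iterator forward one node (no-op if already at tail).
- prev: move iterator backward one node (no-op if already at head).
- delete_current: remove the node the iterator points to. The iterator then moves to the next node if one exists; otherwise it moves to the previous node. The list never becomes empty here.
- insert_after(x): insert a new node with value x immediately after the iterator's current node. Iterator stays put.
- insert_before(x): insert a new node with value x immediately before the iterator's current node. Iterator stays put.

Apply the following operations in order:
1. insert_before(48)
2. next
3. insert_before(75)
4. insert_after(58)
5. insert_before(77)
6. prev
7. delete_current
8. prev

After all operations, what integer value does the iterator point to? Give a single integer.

Answer: 75

Derivation:
After 1 (insert_before(48)): list=[48, 7, 3, 2, 6, 4, 9] cursor@7
After 2 (next): list=[48, 7, 3, 2, 6, 4, 9] cursor@3
After 3 (insert_before(75)): list=[48, 7, 75, 3, 2, 6, 4, 9] cursor@3
After 4 (insert_after(58)): list=[48, 7, 75, 3, 58, 2, 6, 4, 9] cursor@3
After 5 (insert_before(77)): list=[48, 7, 75, 77, 3, 58, 2, 6, 4, 9] cursor@3
After 6 (prev): list=[48, 7, 75, 77, 3, 58, 2, 6, 4, 9] cursor@77
After 7 (delete_current): list=[48, 7, 75, 3, 58, 2, 6, 4, 9] cursor@3
After 8 (prev): list=[48, 7, 75, 3, 58, 2, 6, 4, 9] cursor@75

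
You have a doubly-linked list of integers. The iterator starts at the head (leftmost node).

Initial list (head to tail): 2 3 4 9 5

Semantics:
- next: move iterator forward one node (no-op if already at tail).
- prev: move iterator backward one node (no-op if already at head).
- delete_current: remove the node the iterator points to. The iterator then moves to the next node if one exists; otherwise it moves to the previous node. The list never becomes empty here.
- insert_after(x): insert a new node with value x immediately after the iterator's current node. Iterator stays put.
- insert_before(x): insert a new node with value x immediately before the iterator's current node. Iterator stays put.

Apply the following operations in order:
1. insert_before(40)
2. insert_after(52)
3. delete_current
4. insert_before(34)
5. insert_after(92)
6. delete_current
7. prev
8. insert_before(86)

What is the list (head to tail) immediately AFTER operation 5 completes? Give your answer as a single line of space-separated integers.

After 1 (insert_before(40)): list=[40, 2, 3, 4, 9, 5] cursor@2
After 2 (insert_after(52)): list=[40, 2, 52, 3, 4, 9, 5] cursor@2
After 3 (delete_current): list=[40, 52, 3, 4, 9, 5] cursor@52
After 4 (insert_before(34)): list=[40, 34, 52, 3, 4, 9, 5] cursor@52
After 5 (insert_after(92)): list=[40, 34, 52, 92, 3, 4, 9, 5] cursor@52

Answer: 40 34 52 92 3 4 9 5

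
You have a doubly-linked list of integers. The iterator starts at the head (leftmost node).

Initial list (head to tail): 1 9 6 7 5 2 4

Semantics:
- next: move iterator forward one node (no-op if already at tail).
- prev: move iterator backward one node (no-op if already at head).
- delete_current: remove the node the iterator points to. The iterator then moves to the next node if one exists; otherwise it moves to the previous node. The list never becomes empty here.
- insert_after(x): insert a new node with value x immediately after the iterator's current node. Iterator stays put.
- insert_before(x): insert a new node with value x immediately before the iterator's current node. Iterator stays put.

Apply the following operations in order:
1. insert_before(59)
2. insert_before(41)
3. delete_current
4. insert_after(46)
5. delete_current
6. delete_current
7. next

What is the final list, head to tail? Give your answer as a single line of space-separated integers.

After 1 (insert_before(59)): list=[59, 1, 9, 6, 7, 5, 2, 4] cursor@1
After 2 (insert_before(41)): list=[59, 41, 1, 9, 6, 7, 5, 2, 4] cursor@1
After 3 (delete_current): list=[59, 41, 9, 6, 7, 5, 2, 4] cursor@9
After 4 (insert_after(46)): list=[59, 41, 9, 46, 6, 7, 5, 2, 4] cursor@9
After 5 (delete_current): list=[59, 41, 46, 6, 7, 5, 2, 4] cursor@46
After 6 (delete_current): list=[59, 41, 6, 7, 5, 2, 4] cursor@6
After 7 (next): list=[59, 41, 6, 7, 5, 2, 4] cursor@7

Answer: 59 41 6 7 5 2 4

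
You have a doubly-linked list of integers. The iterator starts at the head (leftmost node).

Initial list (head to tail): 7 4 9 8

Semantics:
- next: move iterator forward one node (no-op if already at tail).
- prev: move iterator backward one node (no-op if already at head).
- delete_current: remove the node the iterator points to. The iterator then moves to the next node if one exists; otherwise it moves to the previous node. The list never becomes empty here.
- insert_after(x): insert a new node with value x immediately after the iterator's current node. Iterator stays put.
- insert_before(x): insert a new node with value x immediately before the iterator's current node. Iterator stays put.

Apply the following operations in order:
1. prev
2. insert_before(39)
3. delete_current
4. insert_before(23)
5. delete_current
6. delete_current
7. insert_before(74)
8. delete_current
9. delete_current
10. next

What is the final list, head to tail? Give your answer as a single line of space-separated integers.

Answer: 39 23

Derivation:
After 1 (prev): list=[7, 4, 9, 8] cursor@7
After 2 (insert_before(39)): list=[39, 7, 4, 9, 8] cursor@7
After 3 (delete_current): list=[39, 4, 9, 8] cursor@4
After 4 (insert_before(23)): list=[39, 23, 4, 9, 8] cursor@4
After 5 (delete_current): list=[39, 23, 9, 8] cursor@9
After 6 (delete_current): list=[39, 23, 8] cursor@8
After 7 (insert_before(74)): list=[39, 23, 74, 8] cursor@8
After 8 (delete_current): list=[39, 23, 74] cursor@74
After 9 (delete_current): list=[39, 23] cursor@23
After 10 (next): list=[39, 23] cursor@23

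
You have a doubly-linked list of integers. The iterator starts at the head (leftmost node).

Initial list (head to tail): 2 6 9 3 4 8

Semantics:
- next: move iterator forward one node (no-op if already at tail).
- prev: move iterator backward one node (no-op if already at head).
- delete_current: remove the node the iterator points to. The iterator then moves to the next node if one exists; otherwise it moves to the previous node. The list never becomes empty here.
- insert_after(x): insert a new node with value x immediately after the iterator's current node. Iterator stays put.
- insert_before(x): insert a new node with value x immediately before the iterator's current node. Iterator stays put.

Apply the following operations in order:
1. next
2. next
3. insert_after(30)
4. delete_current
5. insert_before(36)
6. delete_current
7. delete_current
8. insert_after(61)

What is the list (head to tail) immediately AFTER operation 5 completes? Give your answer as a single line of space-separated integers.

After 1 (next): list=[2, 6, 9, 3, 4, 8] cursor@6
After 2 (next): list=[2, 6, 9, 3, 4, 8] cursor@9
After 3 (insert_after(30)): list=[2, 6, 9, 30, 3, 4, 8] cursor@9
After 4 (delete_current): list=[2, 6, 30, 3, 4, 8] cursor@30
After 5 (insert_before(36)): list=[2, 6, 36, 30, 3, 4, 8] cursor@30

Answer: 2 6 36 30 3 4 8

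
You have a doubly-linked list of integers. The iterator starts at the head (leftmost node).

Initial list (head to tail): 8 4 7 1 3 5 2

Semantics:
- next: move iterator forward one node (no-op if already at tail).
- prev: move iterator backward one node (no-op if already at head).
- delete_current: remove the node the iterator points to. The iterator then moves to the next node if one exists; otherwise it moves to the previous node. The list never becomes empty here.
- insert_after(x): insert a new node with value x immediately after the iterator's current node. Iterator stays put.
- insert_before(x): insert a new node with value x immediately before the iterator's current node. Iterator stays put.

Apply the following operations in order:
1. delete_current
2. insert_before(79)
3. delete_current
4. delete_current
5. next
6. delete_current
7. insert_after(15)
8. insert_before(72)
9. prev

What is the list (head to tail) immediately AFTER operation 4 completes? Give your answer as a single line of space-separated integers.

Answer: 79 1 3 5 2

Derivation:
After 1 (delete_current): list=[4, 7, 1, 3, 5, 2] cursor@4
After 2 (insert_before(79)): list=[79, 4, 7, 1, 3, 5, 2] cursor@4
After 3 (delete_current): list=[79, 7, 1, 3, 5, 2] cursor@7
After 4 (delete_current): list=[79, 1, 3, 5, 2] cursor@1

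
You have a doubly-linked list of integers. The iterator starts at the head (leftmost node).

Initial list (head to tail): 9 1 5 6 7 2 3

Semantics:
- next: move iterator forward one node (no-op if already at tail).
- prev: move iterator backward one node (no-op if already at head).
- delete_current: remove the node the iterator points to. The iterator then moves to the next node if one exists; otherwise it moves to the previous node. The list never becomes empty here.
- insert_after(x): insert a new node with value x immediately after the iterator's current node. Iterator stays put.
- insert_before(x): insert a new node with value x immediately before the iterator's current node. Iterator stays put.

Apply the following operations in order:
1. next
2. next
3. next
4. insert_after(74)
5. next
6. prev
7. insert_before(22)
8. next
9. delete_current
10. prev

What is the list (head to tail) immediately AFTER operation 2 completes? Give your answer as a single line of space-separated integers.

After 1 (next): list=[9, 1, 5, 6, 7, 2, 3] cursor@1
After 2 (next): list=[9, 1, 5, 6, 7, 2, 3] cursor@5

Answer: 9 1 5 6 7 2 3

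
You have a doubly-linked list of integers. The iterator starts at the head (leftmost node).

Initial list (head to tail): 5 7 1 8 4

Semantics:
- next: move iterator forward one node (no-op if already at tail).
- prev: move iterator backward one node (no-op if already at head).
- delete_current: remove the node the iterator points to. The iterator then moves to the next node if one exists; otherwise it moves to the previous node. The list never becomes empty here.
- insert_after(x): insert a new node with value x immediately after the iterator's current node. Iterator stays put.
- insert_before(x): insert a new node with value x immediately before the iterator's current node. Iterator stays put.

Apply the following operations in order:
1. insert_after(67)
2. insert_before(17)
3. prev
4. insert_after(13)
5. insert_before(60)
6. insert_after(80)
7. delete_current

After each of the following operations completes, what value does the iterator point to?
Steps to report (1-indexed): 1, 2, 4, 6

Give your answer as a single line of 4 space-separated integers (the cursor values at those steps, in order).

Answer: 5 5 17 17

Derivation:
After 1 (insert_after(67)): list=[5, 67, 7, 1, 8, 4] cursor@5
After 2 (insert_before(17)): list=[17, 5, 67, 7, 1, 8, 4] cursor@5
After 3 (prev): list=[17, 5, 67, 7, 1, 8, 4] cursor@17
After 4 (insert_after(13)): list=[17, 13, 5, 67, 7, 1, 8, 4] cursor@17
After 5 (insert_before(60)): list=[60, 17, 13, 5, 67, 7, 1, 8, 4] cursor@17
After 6 (insert_after(80)): list=[60, 17, 80, 13, 5, 67, 7, 1, 8, 4] cursor@17
After 7 (delete_current): list=[60, 80, 13, 5, 67, 7, 1, 8, 4] cursor@80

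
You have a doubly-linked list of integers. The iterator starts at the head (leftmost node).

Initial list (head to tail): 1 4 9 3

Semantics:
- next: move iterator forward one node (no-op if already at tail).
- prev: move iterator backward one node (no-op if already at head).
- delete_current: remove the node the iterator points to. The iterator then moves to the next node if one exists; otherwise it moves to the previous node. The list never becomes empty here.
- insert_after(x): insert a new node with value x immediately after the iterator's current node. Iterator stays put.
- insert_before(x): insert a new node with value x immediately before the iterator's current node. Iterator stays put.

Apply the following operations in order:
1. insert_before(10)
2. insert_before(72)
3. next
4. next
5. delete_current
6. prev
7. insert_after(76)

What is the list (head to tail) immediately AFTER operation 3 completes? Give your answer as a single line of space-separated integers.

Answer: 10 72 1 4 9 3

Derivation:
After 1 (insert_before(10)): list=[10, 1, 4, 9, 3] cursor@1
After 2 (insert_before(72)): list=[10, 72, 1, 4, 9, 3] cursor@1
After 3 (next): list=[10, 72, 1, 4, 9, 3] cursor@4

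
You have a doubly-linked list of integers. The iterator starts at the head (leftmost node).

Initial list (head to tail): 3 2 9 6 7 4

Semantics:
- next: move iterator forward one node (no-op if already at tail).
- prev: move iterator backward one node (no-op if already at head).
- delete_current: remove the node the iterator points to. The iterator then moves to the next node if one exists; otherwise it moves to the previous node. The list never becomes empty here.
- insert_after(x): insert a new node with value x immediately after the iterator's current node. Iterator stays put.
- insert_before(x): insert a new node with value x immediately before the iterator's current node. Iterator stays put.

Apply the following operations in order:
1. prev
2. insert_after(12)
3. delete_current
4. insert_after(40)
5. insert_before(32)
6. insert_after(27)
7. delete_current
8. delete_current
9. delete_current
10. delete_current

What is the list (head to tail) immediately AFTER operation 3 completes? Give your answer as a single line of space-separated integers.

After 1 (prev): list=[3, 2, 9, 6, 7, 4] cursor@3
After 2 (insert_after(12)): list=[3, 12, 2, 9, 6, 7, 4] cursor@3
After 3 (delete_current): list=[12, 2, 9, 6, 7, 4] cursor@12

Answer: 12 2 9 6 7 4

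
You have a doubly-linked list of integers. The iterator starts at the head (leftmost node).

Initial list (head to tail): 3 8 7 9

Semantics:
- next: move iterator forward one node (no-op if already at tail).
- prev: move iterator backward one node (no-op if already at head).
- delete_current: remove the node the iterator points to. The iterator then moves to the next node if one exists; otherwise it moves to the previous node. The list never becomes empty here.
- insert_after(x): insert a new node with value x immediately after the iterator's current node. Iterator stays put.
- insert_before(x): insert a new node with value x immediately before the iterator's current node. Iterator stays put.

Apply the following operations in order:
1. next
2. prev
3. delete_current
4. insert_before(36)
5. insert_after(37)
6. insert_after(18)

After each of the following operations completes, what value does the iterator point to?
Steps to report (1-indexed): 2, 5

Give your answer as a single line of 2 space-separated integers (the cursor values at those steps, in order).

Answer: 3 8

Derivation:
After 1 (next): list=[3, 8, 7, 9] cursor@8
After 2 (prev): list=[3, 8, 7, 9] cursor@3
After 3 (delete_current): list=[8, 7, 9] cursor@8
After 4 (insert_before(36)): list=[36, 8, 7, 9] cursor@8
After 5 (insert_after(37)): list=[36, 8, 37, 7, 9] cursor@8
After 6 (insert_after(18)): list=[36, 8, 18, 37, 7, 9] cursor@8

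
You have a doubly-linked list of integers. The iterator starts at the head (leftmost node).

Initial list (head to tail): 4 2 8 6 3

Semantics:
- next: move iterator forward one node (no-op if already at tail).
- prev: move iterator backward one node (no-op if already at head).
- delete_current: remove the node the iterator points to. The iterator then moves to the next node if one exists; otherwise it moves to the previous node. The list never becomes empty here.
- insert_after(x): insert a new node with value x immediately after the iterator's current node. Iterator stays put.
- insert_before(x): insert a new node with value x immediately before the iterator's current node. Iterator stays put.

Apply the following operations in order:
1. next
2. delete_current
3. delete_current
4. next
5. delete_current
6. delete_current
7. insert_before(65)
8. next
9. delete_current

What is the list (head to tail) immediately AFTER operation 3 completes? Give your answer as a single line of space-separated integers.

Answer: 4 6 3

Derivation:
After 1 (next): list=[4, 2, 8, 6, 3] cursor@2
After 2 (delete_current): list=[4, 8, 6, 3] cursor@8
After 3 (delete_current): list=[4, 6, 3] cursor@6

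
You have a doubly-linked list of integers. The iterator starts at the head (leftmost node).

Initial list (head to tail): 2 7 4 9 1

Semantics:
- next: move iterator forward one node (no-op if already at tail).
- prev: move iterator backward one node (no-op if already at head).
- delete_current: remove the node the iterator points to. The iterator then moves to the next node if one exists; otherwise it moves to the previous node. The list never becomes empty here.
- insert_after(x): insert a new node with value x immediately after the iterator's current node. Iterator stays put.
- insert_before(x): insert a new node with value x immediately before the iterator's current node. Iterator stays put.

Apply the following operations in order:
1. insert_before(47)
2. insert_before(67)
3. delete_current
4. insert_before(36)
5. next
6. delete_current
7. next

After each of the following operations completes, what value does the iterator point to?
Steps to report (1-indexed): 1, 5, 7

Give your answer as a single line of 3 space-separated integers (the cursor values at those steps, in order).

After 1 (insert_before(47)): list=[47, 2, 7, 4, 9, 1] cursor@2
After 2 (insert_before(67)): list=[47, 67, 2, 7, 4, 9, 1] cursor@2
After 3 (delete_current): list=[47, 67, 7, 4, 9, 1] cursor@7
After 4 (insert_before(36)): list=[47, 67, 36, 7, 4, 9, 1] cursor@7
After 5 (next): list=[47, 67, 36, 7, 4, 9, 1] cursor@4
After 6 (delete_current): list=[47, 67, 36, 7, 9, 1] cursor@9
After 7 (next): list=[47, 67, 36, 7, 9, 1] cursor@1

Answer: 2 4 1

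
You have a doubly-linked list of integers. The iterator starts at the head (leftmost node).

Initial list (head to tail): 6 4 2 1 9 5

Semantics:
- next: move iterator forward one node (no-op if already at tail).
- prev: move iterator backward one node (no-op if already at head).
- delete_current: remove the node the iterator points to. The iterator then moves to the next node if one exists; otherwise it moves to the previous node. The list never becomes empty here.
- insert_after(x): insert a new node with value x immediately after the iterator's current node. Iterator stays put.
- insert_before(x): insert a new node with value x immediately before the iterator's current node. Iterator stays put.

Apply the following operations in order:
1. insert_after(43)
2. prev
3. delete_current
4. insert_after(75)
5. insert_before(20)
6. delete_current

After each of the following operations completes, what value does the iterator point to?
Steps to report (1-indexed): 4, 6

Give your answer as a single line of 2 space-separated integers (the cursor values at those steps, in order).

Answer: 43 75

Derivation:
After 1 (insert_after(43)): list=[6, 43, 4, 2, 1, 9, 5] cursor@6
After 2 (prev): list=[6, 43, 4, 2, 1, 9, 5] cursor@6
After 3 (delete_current): list=[43, 4, 2, 1, 9, 5] cursor@43
After 4 (insert_after(75)): list=[43, 75, 4, 2, 1, 9, 5] cursor@43
After 5 (insert_before(20)): list=[20, 43, 75, 4, 2, 1, 9, 5] cursor@43
After 6 (delete_current): list=[20, 75, 4, 2, 1, 9, 5] cursor@75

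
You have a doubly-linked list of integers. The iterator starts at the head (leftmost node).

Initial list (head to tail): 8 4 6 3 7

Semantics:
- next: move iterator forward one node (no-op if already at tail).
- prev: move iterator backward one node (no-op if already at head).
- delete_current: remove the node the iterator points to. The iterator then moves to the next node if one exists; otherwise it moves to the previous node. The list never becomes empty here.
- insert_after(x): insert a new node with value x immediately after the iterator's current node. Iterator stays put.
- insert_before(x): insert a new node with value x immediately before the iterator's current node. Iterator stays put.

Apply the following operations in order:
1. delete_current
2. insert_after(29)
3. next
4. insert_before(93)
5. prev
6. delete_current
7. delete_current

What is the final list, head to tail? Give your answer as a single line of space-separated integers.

After 1 (delete_current): list=[4, 6, 3, 7] cursor@4
After 2 (insert_after(29)): list=[4, 29, 6, 3, 7] cursor@4
After 3 (next): list=[4, 29, 6, 3, 7] cursor@29
After 4 (insert_before(93)): list=[4, 93, 29, 6, 3, 7] cursor@29
After 5 (prev): list=[4, 93, 29, 6, 3, 7] cursor@93
After 6 (delete_current): list=[4, 29, 6, 3, 7] cursor@29
After 7 (delete_current): list=[4, 6, 3, 7] cursor@6

Answer: 4 6 3 7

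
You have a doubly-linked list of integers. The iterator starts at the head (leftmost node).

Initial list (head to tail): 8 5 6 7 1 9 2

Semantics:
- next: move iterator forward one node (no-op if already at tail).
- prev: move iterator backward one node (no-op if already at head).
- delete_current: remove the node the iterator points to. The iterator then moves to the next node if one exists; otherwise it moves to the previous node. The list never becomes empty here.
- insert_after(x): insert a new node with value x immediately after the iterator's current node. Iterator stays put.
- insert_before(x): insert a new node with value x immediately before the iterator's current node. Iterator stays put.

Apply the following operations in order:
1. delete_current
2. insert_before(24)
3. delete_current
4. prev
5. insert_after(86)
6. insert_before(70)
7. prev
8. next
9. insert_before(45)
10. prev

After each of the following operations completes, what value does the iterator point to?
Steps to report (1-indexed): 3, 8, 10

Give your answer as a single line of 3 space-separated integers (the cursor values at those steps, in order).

After 1 (delete_current): list=[5, 6, 7, 1, 9, 2] cursor@5
After 2 (insert_before(24)): list=[24, 5, 6, 7, 1, 9, 2] cursor@5
After 3 (delete_current): list=[24, 6, 7, 1, 9, 2] cursor@6
After 4 (prev): list=[24, 6, 7, 1, 9, 2] cursor@24
After 5 (insert_after(86)): list=[24, 86, 6, 7, 1, 9, 2] cursor@24
After 6 (insert_before(70)): list=[70, 24, 86, 6, 7, 1, 9, 2] cursor@24
After 7 (prev): list=[70, 24, 86, 6, 7, 1, 9, 2] cursor@70
After 8 (next): list=[70, 24, 86, 6, 7, 1, 9, 2] cursor@24
After 9 (insert_before(45)): list=[70, 45, 24, 86, 6, 7, 1, 9, 2] cursor@24
After 10 (prev): list=[70, 45, 24, 86, 6, 7, 1, 9, 2] cursor@45

Answer: 6 24 45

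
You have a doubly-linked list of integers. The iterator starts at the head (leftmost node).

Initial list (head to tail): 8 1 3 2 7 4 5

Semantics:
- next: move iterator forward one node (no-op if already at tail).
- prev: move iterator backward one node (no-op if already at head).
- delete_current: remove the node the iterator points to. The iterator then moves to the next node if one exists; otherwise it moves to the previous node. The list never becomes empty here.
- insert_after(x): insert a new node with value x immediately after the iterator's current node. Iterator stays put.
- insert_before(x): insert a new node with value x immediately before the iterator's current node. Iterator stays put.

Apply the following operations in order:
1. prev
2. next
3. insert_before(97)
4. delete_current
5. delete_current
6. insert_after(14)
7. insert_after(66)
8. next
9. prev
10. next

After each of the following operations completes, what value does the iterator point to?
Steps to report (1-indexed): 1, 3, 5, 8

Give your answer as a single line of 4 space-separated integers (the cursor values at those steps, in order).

Answer: 8 1 2 66

Derivation:
After 1 (prev): list=[8, 1, 3, 2, 7, 4, 5] cursor@8
After 2 (next): list=[8, 1, 3, 2, 7, 4, 5] cursor@1
After 3 (insert_before(97)): list=[8, 97, 1, 3, 2, 7, 4, 5] cursor@1
After 4 (delete_current): list=[8, 97, 3, 2, 7, 4, 5] cursor@3
After 5 (delete_current): list=[8, 97, 2, 7, 4, 5] cursor@2
After 6 (insert_after(14)): list=[8, 97, 2, 14, 7, 4, 5] cursor@2
After 7 (insert_after(66)): list=[8, 97, 2, 66, 14, 7, 4, 5] cursor@2
After 8 (next): list=[8, 97, 2, 66, 14, 7, 4, 5] cursor@66
After 9 (prev): list=[8, 97, 2, 66, 14, 7, 4, 5] cursor@2
After 10 (next): list=[8, 97, 2, 66, 14, 7, 4, 5] cursor@66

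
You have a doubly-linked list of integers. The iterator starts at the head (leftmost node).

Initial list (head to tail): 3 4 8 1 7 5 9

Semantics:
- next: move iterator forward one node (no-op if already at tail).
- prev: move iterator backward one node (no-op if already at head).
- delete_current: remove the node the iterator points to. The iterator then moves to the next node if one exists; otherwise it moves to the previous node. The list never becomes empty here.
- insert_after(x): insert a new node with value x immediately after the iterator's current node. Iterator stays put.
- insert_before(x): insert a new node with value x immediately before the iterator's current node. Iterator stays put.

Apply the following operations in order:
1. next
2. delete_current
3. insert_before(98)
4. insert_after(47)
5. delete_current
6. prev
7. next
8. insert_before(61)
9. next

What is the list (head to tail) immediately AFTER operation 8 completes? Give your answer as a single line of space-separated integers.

After 1 (next): list=[3, 4, 8, 1, 7, 5, 9] cursor@4
After 2 (delete_current): list=[3, 8, 1, 7, 5, 9] cursor@8
After 3 (insert_before(98)): list=[3, 98, 8, 1, 7, 5, 9] cursor@8
After 4 (insert_after(47)): list=[3, 98, 8, 47, 1, 7, 5, 9] cursor@8
After 5 (delete_current): list=[3, 98, 47, 1, 7, 5, 9] cursor@47
After 6 (prev): list=[3, 98, 47, 1, 7, 5, 9] cursor@98
After 7 (next): list=[3, 98, 47, 1, 7, 5, 9] cursor@47
After 8 (insert_before(61)): list=[3, 98, 61, 47, 1, 7, 5, 9] cursor@47

Answer: 3 98 61 47 1 7 5 9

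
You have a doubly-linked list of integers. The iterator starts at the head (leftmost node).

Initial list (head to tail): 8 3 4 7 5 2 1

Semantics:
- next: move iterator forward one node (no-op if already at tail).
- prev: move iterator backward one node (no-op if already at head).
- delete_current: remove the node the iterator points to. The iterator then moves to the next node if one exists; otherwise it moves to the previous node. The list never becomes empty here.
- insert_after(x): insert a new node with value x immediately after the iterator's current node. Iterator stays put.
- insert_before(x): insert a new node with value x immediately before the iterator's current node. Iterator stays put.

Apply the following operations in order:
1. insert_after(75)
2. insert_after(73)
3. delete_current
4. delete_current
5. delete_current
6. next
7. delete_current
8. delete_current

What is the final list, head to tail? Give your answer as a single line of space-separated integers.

After 1 (insert_after(75)): list=[8, 75, 3, 4, 7, 5, 2, 1] cursor@8
After 2 (insert_after(73)): list=[8, 73, 75, 3, 4, 7, 5, 2, 1] cursor@8
After 3 (delete_current): list=[73, 75, 3, 4, 7, 5, 2, 1] cursor@73
After 4 (delete_current): list=[75, 3, 4, 7, 5, 2, 1] cursor@75
After 5 (delete_current): list=[3, 4, 7, 5, 2, 1] cursor@3
After 6 (next): list=[3, 4, 7, 5, 2, 1] cursor@4
After 7 (delete_current): list=[3, 7, 5, 2, 1] cursor@7
After 8 (delete_current): list=[3, 5, 2, 1] cursor@5

Answer: 3 5 2 1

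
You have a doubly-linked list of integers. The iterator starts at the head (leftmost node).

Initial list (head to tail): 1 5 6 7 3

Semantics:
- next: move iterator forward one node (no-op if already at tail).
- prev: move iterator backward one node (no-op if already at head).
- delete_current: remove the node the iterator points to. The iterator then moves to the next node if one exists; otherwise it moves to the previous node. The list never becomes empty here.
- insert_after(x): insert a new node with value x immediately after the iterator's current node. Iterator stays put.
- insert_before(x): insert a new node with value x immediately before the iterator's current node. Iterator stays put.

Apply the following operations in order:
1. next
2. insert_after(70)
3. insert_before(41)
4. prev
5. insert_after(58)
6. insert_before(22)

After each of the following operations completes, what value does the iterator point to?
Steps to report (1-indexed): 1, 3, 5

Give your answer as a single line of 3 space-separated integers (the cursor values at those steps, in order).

After 1 (next): list=[1, 5, 6, 7, 3] cursor@5
After 2 (insert_after(70)): list=[1, 5, 70, 6, 7, 3] cursor@5
After 3 (insert_before(41)): list=[1, 41, 5, 70, 6, 7, 3] cursor@5
After 4 (prev): list=[1, 41, 5, 70, 6, 7, 3] cursor@41
After 5 (insert_after(58)): list=[1, 41, 58, 5, 70, 6, 7, 3] cursor@41
After 6 (insert_before(22)): list=[1, 22, 41, 58, 5, 70, 6, 7, 3] cursor@41

Answer: 5 5 41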